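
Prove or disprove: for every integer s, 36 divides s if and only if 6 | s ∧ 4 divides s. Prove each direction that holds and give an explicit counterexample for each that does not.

(⇒) holds; (⇐) fails.

(⟸) This fails: take s = 12. Both 6 ∣ 12 and 4 ∣ 12, yet 12 is not a multiple of 36 (since 12 = 0·36 + 12), so 36 ∤ 12.

(⟹) If 36 ∣ s, write s = 36q. Since 36 = 6·6, s = 6·(6q), so 6 ∣ s; and since 36 = 9·4, s = 4·(9q), so 4 ∣ s.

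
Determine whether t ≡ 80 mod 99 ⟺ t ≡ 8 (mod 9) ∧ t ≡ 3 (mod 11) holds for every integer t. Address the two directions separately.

Equivalent; both directions hold.

(→) Suppose t ≡ 80 (mod 99); write t = 99j + 80. Since 9 ∣ 99, reducing mod 9 gives t ≡ 80 ≡ 8 (mod 9); since 11 ∣ 99, reducing mod 11 gives t ≡ 80 ≡ 3 (mod 11).

(←) Conversely, if t ≡ 8 (mod 9) and t ≡ 3 (mod 11), then by the Chinese remainder theorem t ≡ 80 (mod 99). This is exactly t ≡ 80 (mod 99).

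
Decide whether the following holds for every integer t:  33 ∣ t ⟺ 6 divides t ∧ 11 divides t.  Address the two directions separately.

[⇐] Suppose 6 ∣ t and 11 ∣ t. Any common multiple of 6 and 11 is a multiple of their lcm; here gcd(6, 11) = 1, so lcm(6, 11) = 6·11 = 66, so 66 ∣ t. Since 33 ∣ 66, it follows that 33 ∣ t.

[⇒] This fails: take t = 33. Certainly 33 ∣ 33, but 6 ∤ 33.

The forward direction fails; the converse holds.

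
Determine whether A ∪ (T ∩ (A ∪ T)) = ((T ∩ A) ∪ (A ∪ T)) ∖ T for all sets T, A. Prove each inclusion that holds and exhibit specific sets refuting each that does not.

(⊆) This inclusion fails. Take T = {1}, A = ∅; then 1 ∈ A ∪ (T ∩ (A ∪ T)) but 1 ∉ ((T ∩ A) ∪ (A ∪ T)) ∖ T.

(⊇) Let x ∈ ((T ∩ A) ∪ (A ∪ T)) ∖ T. Then x ∈ A and x ∉ T, from which x ∈ A ∪ (T ∩ (A ∪ T)).

The sets are not equal: only the reverse inclusion holds.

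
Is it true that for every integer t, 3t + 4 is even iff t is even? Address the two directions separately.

(←) Suppose t is even; write t = 2j. Then 3t + 4 = 3·(2j) + 4 = 2·3j + 4, which is even.

(→) Suppose 3t + 4 is even. Since 3 is odd, 3t and t have the same parity, so 3t + 4 ≡ t + 4 (mod 2). As 4 is even, 3t + 4 is even exactly when t is even. Thus t is even.

Equivalent; both directions hold.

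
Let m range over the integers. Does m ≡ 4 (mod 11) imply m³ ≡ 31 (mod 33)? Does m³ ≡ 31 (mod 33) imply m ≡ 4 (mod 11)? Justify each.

(⇒) fails; (⇐) holds.

(⇒) This fails: take m = 15. Then 15 ≡ 4 (mod 11), but 15³ = 3375 ≡ 9 (mod 33), not 31.

(⇐) Conversely, the residues r modulo 33 with r³ ≡ 31 (mod 33) are exactly {4}, and each is ≡ 4 (mod 11).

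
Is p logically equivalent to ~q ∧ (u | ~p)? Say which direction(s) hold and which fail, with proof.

[⇒] This fails. Under q = F, p = T, u = F, the left side is true but the right side is false.

[⇐] This fails. Under q = F, p = F, u = F, the left side is false but the right side is true.

Both directions fail.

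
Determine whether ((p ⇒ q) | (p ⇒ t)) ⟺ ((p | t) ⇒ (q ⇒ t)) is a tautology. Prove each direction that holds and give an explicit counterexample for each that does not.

Neither direction holds.

(⇒) This fails. Under q = T, t = F, p = T, the left side is true but the right side is false.

(⇐) This fails. Under q = F, t = F, p = T, the left side is false but the right side is true.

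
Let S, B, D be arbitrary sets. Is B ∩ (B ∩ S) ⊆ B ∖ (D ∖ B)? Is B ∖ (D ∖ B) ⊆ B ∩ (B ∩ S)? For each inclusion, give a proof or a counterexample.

(⟹) Let x ∈ B ∩ (B ∩ S). Then either x ∈ S ∩ B and x ∉ D; or x ∈ S ∩ B ∩ D. In each case x ∈ B ∖ (D ∖ B), so B ∩ (B ∩ S) ⊆ B ∖ (D ∖ B).

(⟸) This inclusion fails. Take S = ∅, B = {1}, D = ∅; then 1 ∈ B ∖ (D ∖ B) but 1 ∉ B ∩ (B ∩ S).

The sets are not equal: only the forward inclusion holds.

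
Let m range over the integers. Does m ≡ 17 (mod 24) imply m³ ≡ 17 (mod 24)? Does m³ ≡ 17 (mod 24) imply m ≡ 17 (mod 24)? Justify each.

Forward direction. Suppose m ≡ 17 (mod 24). Write m = 24j + 17. Then (24j + 17)³ = 13824j³ + 29376j² + 20808j + 4913 = 24(576j³ + 1224j² + 867j + 204) + 17, so m³ ≡ 17 (mod 24).

Converse. Suppose m³ ≡ 17 (mod 24). The only residue r in {0, …, 23} with r³ ≡ 17 (mod 24) is r = 17, so m ≡ 17 (mod 24).

Both directions hold; the statement is true.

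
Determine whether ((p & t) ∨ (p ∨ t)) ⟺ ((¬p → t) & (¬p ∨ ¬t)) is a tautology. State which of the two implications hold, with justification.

[⇒] This fails. Under p = T, t = T, the left side is true but the right side is false.

[⇐] Assume the antecedent. If p is true, (p & t) ∨ (p ∨ t) reduces to true regardless of the other variables. If p is false, the antecedent forces (p = F, t = T), and (p & t) ∨ (p ∨ t) holds there. Either way (p & t) ∨ (p ∨ t) holds.

Only the reverse direction holds.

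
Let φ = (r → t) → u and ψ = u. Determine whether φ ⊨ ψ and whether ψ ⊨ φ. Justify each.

Forward direction. This fails. Under r = T, t = F, u = F, the left side is true but the right side is false.

Converse. Assume the antecedent. If r is true, the antecedent forces (r = T, t = F, u = T) or (r = T, t = T, u = T), and (r → t) → u holds there. If r is false, the antecedent forces (r = F, t = F, u = T) or (r = F, t = T, u = T), and (r → t) → u holds there. Either way (r → t) → u holds.

Only the converse holds.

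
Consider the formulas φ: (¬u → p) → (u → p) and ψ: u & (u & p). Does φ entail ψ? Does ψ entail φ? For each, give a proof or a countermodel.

(⇒) fails; (⇐) holds.

(⇒) This fails. Under p = F, u = F, the left side is true but the right side is false.

(⇐) Assume the antecedent. If p is true, (¬u → p) → (u → p) reduces to true regardless of the other variables. If p is false, the antecedent cannot hold. Either way (¬u → p) → (u → p) holds.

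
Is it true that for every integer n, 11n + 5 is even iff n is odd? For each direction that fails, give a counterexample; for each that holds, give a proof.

Both implications hold.

Converse. Suppose n is odd; write n = 2j + 1. Then 11n + 5 = 11·(2j + 1) + 5 = 2·11j + 16, which is even.

Forward direction. Suppose 11n + 5 is even. Since 11 is odd, 11n and n have the same parity, so 11n + 5 ≡ n + 5 (mod 2). As 5 is odd, 11n + 5 is even exactly when n is odd. Thus n is odd.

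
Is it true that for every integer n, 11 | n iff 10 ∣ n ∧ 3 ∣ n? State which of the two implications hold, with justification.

Neither implication holds.

(⇒) This fails: take n = 11. Certainly 11 ∣ 11, but 10 ∤ 11.

(⇐) This fails: take n = 30. Both 10 ∣ 30 and 3 ∣ 30, yet 30 is not a multiple of 11 (since 30 = 2·11 + 8), so 11 ∤ 30.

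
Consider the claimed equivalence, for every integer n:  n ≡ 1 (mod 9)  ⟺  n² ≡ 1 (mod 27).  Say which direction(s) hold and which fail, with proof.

(⇒) fails and (⇐) fails.

Forward direction. This fails: take n = 10. Then 10 ≡ 1 (mod 9), but 10² = 100 ≡ 19 (mod 27), not 1.

Converse. This fails: take n = 26. Then 26² = 676 ≡ 1 (mod 27), yet 26 ≡ 8 (mod 9), not 1.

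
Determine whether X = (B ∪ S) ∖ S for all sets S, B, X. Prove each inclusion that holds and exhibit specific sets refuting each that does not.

Forward inclusion. This inclusion fails. Take S = ∅, B = ∅, X = {1}; then 1 ∈ X but 1 ∉ (B ∪ S) ∖ S.

Reverse inclusion. This inclusion fails. Take S = ∅, B = {1}, X = ∅; then 1 ∈ (B ∪ S) ∖ S but 1 ∉ X.

(⊆) fails and (⊇) fails.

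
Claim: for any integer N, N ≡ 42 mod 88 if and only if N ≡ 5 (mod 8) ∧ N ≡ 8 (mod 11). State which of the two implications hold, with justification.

(⇒) fails and (⇐) fails.

Forward direction. This fails: N = 42 gives 42 ≡ 42 (mod 88) but 42 ≡ 2 (mod 8), so the conjunction on the right does not hold.

Converse. This fails: N = 85 satisfies both congruences on the right (85 ≡ 5 mod 8 and 85 ≡ 8 mod 11) yet 85 ≡ 85 (mod 88), not 42.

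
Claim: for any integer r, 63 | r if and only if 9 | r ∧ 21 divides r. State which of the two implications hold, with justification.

[⇐] Suppose 9 ∣ r and 21 ∣ r. Any common multiple of 9 and 21 is a multiple of their lcm; here lcm(9, 21) = 9·21/gcd(9, 21) = 189/3 = 63, so 63 ∣ r.

[⇒] If 63 ∣ r, write r = 63q. Since 63 = 7·9, r = 9·(7q), so 9 ∣ r; and since 63 = 3·21, r = 21·(3q), so 21 ∣ r.

Both directions hold.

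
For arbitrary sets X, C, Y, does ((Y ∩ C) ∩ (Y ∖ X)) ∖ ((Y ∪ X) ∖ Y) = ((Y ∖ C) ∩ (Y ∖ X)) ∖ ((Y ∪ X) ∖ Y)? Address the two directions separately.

(⊆) This inclusion fails. Take X = ∅, C = {1}, Y = {1}; then 1 ∈ ((Y ∩ C) ∩ (Y ∖ X)) ∖ ((Y ∪ X) ∖ Y) but 1 ∉ ((Y ∖ C) ∩ (Y ∖ X)) ∖ ((Y ∪ X) ∖ Y).

(⊇) This inclusion fails. Take X = ∅, C = ∅, Y = {1}; then 1 ∈ ((Y ∖ C) ∩ (Y ∖ X)) ∖ ((Y ∪ X) ∖ Y) but 1 ∉ ((Y ∩ C) ∩ (Y ∖ X)) ∖ ((Y ∪ X) ∖ Y).

Both inclusions fail.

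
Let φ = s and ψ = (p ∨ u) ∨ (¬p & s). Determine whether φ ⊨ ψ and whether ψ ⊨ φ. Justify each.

Only the forward implication holds.

(⟹) Assume the antecedent. If u is true, (p ∨ u) ∨ (¬p & s) reduces to true regardless of the other variables. If u is false, the antecedent forces (u = F, s = T, p = F) or (u = F, s = T, p = T), and (p ∨ u) ∨ (¬p & s) holds there. Either way (p ∨ u) ∨ (¬p & s) holds.

(⟸) This fails. Under u = T, s = F, p = F, the left side is false but the right side is true.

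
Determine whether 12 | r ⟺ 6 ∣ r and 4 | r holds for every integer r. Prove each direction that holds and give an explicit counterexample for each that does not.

(→) If 12 ∣ r, write r = 12q. Since 12 = 2·6, r = 6·(2q), so 6 ∣ r; and since 12 = 3·4, r = 4·(3q), so 4 ∣ r.

(←) Suppose 6 ∣ r and 4 ∣ r. Any common multiple of 6 and 4 is a multiple of their lcm; here lcm(6, 4) = 6·4/gcd(6, 4) = 24/2 = 12, so 12 ∣ r.

Both directions hold.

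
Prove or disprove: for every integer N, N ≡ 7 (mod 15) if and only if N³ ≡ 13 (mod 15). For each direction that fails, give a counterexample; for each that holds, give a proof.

The biconditional holds.

Converse. Suppose N³ ≡ 13 (mod 15). The only residue r in {0, …, 14} with r³ ≡ 13 (mod 15) is r = 7, so N ≡ 7 (mod 15).

Forward direction. Suppose N ≡ 7 (mod 15). Write N = 15j + 7. Then (15j + 7)³ = 3375j³ + 4725j² + 2205j + 343 = 15(225j³ + 315j² + 147j + 22) + 13, so N³ ≡ 13 (mod 15).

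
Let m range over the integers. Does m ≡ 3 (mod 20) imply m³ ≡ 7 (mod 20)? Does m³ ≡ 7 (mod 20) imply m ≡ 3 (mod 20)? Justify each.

The biconditional holds.

Converse. Suppose m³ ≡ 7 (mod 20). The only residue r in {0, …, 19} with r³ ≡ 7 (mod 20) is r = 3, so m ≡ 3 (mod 20).

Forward direction. Suppose m ≡ 3 (mod 20). Write m = 20j + 3. Then (20j + 3)³ = 8000j³ + 3600j² + 540j + 27 = 20(400j³ + 180j² + 27j + 1) + 7, so m³ ≡ 7 (mod 20).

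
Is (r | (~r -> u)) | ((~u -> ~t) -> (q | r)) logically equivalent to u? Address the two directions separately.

Only the converse holds.

Forward direction. This fails. Under t = T, r = F, u = F, q = F, the left side is true but the right side is false.

Converse. Assume the antecedent. If u is true, the consequent reduces to true regardless of the other variables. If u is false, the antecedent cannot hold. Either way the consequent holds.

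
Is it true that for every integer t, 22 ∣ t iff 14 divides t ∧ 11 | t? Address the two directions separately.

The forward direction fails; the converse holds.

(⇒) This fails: take t = 22. Certainly 22 ∣ 22, but 14 ∤ 22.

(⇐) Suppose 14 ∣ t and 11 ∣ t. Any common multiple of 14 and 11 is a multiple of their lcm; here gcd(14, 11) = 1, so lcm(14, 11) = 14·11 = 154, so 154 ∣ t. Since 22 ∣ 154, it follows that 22 ∣ t.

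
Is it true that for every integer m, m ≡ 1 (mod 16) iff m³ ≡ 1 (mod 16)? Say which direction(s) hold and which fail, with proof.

The biconditional holds.

[⇒] Suppose m ≡ 1 (mod 16). Write m = 16j + 1. Then (16j + 1)³ = 4096j³ + 768j² + 48j + 1 = 16(256j³ + 48j² + 3j) + 1, so m³ ≡ 1 (mod 16).

[⇐] Conversely, suppose m³ ≡ 1 (mod 16). The only residue r in {0, …, 15} with r³ ≡ 1 (mod 16) is r = 1, so m ≡ 1 (mod 16).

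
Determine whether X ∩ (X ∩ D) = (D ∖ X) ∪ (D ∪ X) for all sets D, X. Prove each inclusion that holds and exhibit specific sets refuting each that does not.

(⟸) This inclusion fails. Take D = {1}, X = ∅; then 1 ∈ (D ∖ X) ∪ (D ∪ X) but 1 ∉ X ∩ (X ∩ D).

(⟹) Let x ∈ X ∩ (X ∩ D). Then x ∈ D ∩ X, from which x ∈ (D ∖ X) ∪ (D ∪ X).

(⊆) holds; (⊇) fails.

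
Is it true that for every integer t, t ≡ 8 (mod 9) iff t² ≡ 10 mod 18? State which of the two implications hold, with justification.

Both directions fail.

[⇒] This fails: take t = 17. Then 17 ≡ 8 (mod 9), but 17² = 289 ≡ 1 (mod 18), not 10.

[⇐] This fails: take t = 10. Then 10² = 100 ≡ 10 (mod 18), yet 10 ≡ 1 (mod 9), not 8.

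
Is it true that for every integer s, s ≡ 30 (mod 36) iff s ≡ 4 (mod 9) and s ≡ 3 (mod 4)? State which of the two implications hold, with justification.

(→) This fails: s = 30 gives 30 ≡ 30 (mod 36) but 30 ≡ 3 (mod 9), so the conjunction on the right does not hold.

(←) This fails: s = 31 satisfies both congruences on the right (31 ≡ 4 mod 9 and 31 ≡ 3 mod 4) yet 31 ≡ 31 (mod 36), not 30.

(⇒) fails and (⇐) fails.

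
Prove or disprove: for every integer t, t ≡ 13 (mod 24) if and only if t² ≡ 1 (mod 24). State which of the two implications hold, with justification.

[⇒] Suppose t ≡ 13 (mod 24). Write t = 24j + 13. Then (24j + 13)² = 576j² + 624j + 169 = 24(24j² + 26j + 7) + 1, so t² ≡ 1 (mod 24).

[⇐] This fails: take t = 1. Then 1² = 1 ≡ 1 (mod 24), yet 1 ≡ 1 (mod 24), not 13.

(⇒) holds; (⇐) fails.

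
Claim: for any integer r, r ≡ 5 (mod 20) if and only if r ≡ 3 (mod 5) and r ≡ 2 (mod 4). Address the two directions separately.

(⟹) This fails: r = 5 gives 5 ≡ 5 (mod 20) but 5 ≡ 0 (mod 5), so the conjunction on the right does not hold.

(⟸) This fails: r = 18 satisfies both congruences on the right (18 ≡ 3 mod 5 and 18 ≡ 2 mod 4) yet 18 ≡ 18 (mod 20), not 5.

Neither implication holds.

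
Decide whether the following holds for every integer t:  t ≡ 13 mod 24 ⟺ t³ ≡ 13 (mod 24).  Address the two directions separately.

(⇒) Suppose t ≡ 13 mod 24. Write t = 24j + 13. Then (24j + 13)³ = 13824j³ + 22464j² + 12168j + 2197 = 24(576j³ + 936j² + 507j + 91) + 13, so t³ ≡ 13 (mod 24).

(⇐) Conversely, suppose t³ ≡ 13 (mod 24). The only residue r in {0, …, 23} with r³ ≡ 13 (mod 24) is r = 13, so t ≡ 13 (mod 24).

Both implications hold.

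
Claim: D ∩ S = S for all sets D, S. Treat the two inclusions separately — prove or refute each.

(⊆) holds; (⊇) fails.

(⟹) Let x ∈ D ∩ S. Then x ∈ D ∩ S, from which x ∈ S.

(⟸) This inclusion fails. Take D = ∅, S = {1}; then 1 ∈ S but 1 ∉ D ∩ S.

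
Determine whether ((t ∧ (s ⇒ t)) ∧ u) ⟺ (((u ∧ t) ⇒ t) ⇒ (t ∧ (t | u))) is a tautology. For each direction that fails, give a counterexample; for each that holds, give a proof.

Not equivalent: only (⇒) holds.

[⇐] This fails. Under s = F, t = T, u = F, the left side is false but the right side is true.

[⇒] Assume the antecedent. If s is true, the antecedent forces (s = T, t = T, u = T), and ((u ∧ t) ⇒ t) ⇒ (t ∧ (t | u)) holds there. If s is false, the antecedent forces (s = F, t = T, u = T), and ((u ∧ t) ⇒ t) ⇒ (t ∧ (t | u)) holds there. Either way ((u ∧ t) ⇒ t) ⇒ (t ∧ (t | u)) holds.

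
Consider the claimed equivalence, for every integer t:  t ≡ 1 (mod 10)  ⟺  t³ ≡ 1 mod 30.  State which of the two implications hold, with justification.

(→) This fails: take t = 11. Then 11 ≡ 1 (mod 10), but 11³ = 1331 ≡ 11 (mod 30), not 1.

(←) Conversely, the residues r modulo 30 with r³ ≡ 1 (mod 30) are exactly {1}, and each is ≡ 1 (mod 10).

The forward direction fails; the converse holds.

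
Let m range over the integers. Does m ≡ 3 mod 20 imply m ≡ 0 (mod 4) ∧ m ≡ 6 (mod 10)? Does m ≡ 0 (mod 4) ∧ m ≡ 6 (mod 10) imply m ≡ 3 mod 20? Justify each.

Neither implication holds.

Forward direction. This fails: m = 3 gives 3 ≡ 3 (mod 20) but 3 ≡ 3 (mod 4), so the conjunction on the right does not hold.

Converse. This fails: m = 16 satisfies both congruences on the right (16 ≡ 0 mod 4 and 16 ≡ 6 mod 10) yet 16 ≡ 16 (mod 20), not 3.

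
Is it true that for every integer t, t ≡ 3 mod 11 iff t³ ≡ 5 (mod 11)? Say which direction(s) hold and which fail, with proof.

Both directions hold.

(⇐) For the converse, argue contrapositively. If t ≢ 3 (mod 11), then t is congruent to one of 0, 1, 2, 4, 5, 6, 7, 8, 9, 10 modulo 11, and these give t³ ≡ 0, 1, 8, 9, 4, 7, 2, 6, 3, 10 respectively — never 5.

(⇒) Suppose t ≡ 3 mod 11. Write t = 11j + 3. Then (11j + 3)³ = 1331j³ + 1089j² + 297j + 27 = 11(121j³ + 99j² + 27j + 2) + 5, so t³ ≡ 5 (mod 11).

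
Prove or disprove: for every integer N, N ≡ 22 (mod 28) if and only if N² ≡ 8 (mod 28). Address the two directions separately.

Forward direction. Suppose N ≡ 22 (mod 28). Write N = 28j + 22. Then (28j + 22)² = 784j² + 1232j + 484 = 28(28j² + 44j + 17) + 8, so N² ≡ 8 (mod 28).

Converse. This fails: take N = 6. Then 6² = 36 ≡ 8 (mod 28), yet 6 ≡ 6 (mod 28), not 22.

The forward direction holds; the converse fails.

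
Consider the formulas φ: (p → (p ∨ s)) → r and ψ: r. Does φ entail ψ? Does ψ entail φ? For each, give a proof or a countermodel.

Forward direction. Assume the antecedent. If s is true, the antecedent forces (s = T, p = F, r = T) or (s = T, p = T, r = T), and r holds there. If s is false, the antecedent forces (s = F, p = F, r = T) or (s = F, p = T, r = T), and r holds there. Either way r holds.

Converse. Assume the antecedent. If s is true, the antecedent forces (s = T, p = F, r = T) or (s = T, p = T, r = T), and (p → (p ∨ s)) → r holds there. If s is false, the antecedent forces (s = F, p = F, r = T) or (s = F, p = T, r = T), and (p → (p ∨ s)) → r holds there. Either way (p → (p ∨ s)) → r holds.

Both implications hold.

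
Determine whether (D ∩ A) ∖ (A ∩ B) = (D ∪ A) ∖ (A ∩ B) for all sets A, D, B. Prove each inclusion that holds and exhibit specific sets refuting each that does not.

Forward inclusion. Let x ∈ (D ∩ A) ∖ (A ∩ B). Then x ∈ A ∩ D and x ∉ B, from which x ∈ (D ∪ A) ∖ (A ∩ B).

Reverse inclusion. This inclusion fails. Take A = {1}, D = ∅, B = ∅; then 1 ∈ (D ∪ A) ∖ (A ∩ B) but 1 ∉ (D ∩ A) ∖ (A ∩ B).

Only the forward inclusion holds.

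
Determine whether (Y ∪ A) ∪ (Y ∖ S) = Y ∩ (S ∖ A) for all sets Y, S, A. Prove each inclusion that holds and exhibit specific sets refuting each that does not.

(⊆) fails; (⊇) holds.

(⊆) This inclusion fails. Take Y = {1}, S = ∅, A = ∅; then 1 ∈ (Y ∪ A) ∪ (Y ∖ S) but 1 ∉ Y ∩ (S ∖ A).

(⊇) Let x ∈ Y ∩ (S ∖ A). Then x ∈ Y ∩ S and x ∉ A, from which x ∈ (Y ∪ A) ∪ (Y ∖ S).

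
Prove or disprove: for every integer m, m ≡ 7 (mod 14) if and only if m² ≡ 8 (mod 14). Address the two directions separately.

(⟹) This fails: take m = 7. Then 7 ≡ 7 (mod 14), but 7² = 49 ≡ 7 (mod 14), not 8.

(⟸) This fails: take m = 6. Then 6² = 36 ≡ 8 (mod 14), yet 6 ≡ 6 (mod 14), not 7.

Neither implication holds.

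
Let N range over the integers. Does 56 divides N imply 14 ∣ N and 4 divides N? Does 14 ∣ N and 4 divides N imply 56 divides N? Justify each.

Forward direction. If 56 ∣ N, write N = 56q. Since 56 = 4·14, N = 14·(4q), so 14 ∣ N; and since 56 = 14·4, N = 4·(14q), so 4 ∣ N.

Converse. This fails: take N = 28. Both 14 ∣ 28 and 4 ∣ 28, yet 28 is not a multiple of 56 (since 28 = 0·56 + 28), so 56 ∤ 28.

The forward direction holds; the converse fails.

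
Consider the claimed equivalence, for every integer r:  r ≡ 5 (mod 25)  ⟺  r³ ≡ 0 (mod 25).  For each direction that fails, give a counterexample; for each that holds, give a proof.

Only the forward direction holds.

Forward direction. Suppose r ≡ 5 (mod 25). Write r = 25j + 5. Then (25j + 5)³ = 15625j³ + 9375j² + 1875j + 125 = 25(625j³ + 375j² + 75j + 5) + 0, so r³ ≡ 0 (mod 25).

Converse. This fails: take r = 0. Then 0³ = 0 ≡ 0 (mod 25), yet 0 ≡ 0 (mod 25), not 5.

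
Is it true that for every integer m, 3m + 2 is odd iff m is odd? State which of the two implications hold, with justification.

[⇒] Suppose 3m + 2 is odd. Since 3 is odd, 3m and m have the same parity, so 3m + 2 ≡ m + 2 (mod 2). As 2 is even, 3m + 2 is odd exactly when m is odd. Thus m is odd.

[⇐] Conversely, suppose m is odd; write m = 2j + 1. Then 3m + 2 = 3·(2j + 1) + 2 = 2·3j + 5, which is odd.

Both directions hold; the statement is true.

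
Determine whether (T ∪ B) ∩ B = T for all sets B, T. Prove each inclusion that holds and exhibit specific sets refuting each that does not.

(⊆) fails and (⊇) fails.

Forward inclusion. This inclusion fails. Take B = {1}, T = ∅; then 1 ∈ (T ∪ B) ∩ B but 1 ∉ T.

Reverse inclusion. This inclusion fails. Take B = ∅, T = {1}; then 1 ∈ T but 1 ∉ (T ∪ B) ∩ B.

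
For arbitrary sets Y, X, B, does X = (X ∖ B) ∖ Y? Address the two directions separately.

Reverse inclusion. Let x ∈ (X ∖ B) ∖ Y. Then x ∈ X and x ∉ Y, B, from which x ∈ X.

Forward inclusion. This inclusion fails. Take Y = {1}, X = {1}, B = ∅; then 1 ∈ X but 1 ∉ (X ∖ B) ∖ Y.

(⊆) fails; (⊇) holds.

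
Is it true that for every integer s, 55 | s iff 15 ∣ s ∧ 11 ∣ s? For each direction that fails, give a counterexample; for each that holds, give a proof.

The forward direction fails; the converse holds.

[⇒] This fails: take s = 55. Certainly 55 ∣ 55, but 15 ∤ 55.

[⇐] Suppose 15 ∣ s and 11 ∣ s. Any common multiple of 15 and 11 is a multiple of their lcm; here gcd(15, 11) = 1, so lcm(15, 11) = 15·11 = 165, so 165 ∣ s. Since 55 ∣ 165, it follows that 55 ∣ s.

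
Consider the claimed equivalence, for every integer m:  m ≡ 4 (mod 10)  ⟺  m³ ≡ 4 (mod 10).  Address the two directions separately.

(⇐) Suppose m³ ≡ 4 (mod 10). The only residue r in {0, …, 9} with r³ ≡ 4 (mod 10) is r = 4, so m ≡ 4 (mod 10).

(⇒) Suppose m ≡ 4 (mod 10). Write m = 10j + 4. Then (10j + 4)³ = 1000j³ + 1200j² + 480j + 64 = 10(100j³ + 120j² + 48j + 6) + 4, so m³ ≡ 4 (mod 10).

Equivalent; both directions hold.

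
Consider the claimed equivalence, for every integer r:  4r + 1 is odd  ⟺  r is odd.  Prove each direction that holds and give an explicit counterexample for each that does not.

(⟸) Suppose r is odd. Since 4 is even, 4r is even for every r, so 4r + 1 has the same parity as 1, which is odd. Hence 4r + 1 is odd.

(⟹) This fails: take r = 6. Then 4r + 1 = 25, which is odd, yet r = 6 is even, not odd.

The forward direction fails; the converse holds.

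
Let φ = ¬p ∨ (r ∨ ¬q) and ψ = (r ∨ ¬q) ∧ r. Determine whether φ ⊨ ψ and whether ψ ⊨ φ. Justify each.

Not equivalent: only (⇐) holds.

Forward direction. This fails. Under q = F, p = F, r = F, the left side is true but the right side is false.

Converse. Assume the antecedent. If q is true, the antecedent forces (q = T, p = F, r = T) or (q = T, p = T, r = T), and ¬p ∨ (r ∨ ¬q) holds there. If q is false, ¬p ∨ (r ∨ ¬q) reduces to true regardless of the other variables. Either way ¬p ∨ (r ∨ ¬q) holds.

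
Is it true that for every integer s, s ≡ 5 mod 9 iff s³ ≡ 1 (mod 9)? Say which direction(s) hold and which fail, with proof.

(⟹) This fails: take s = 5. Then 5 ≡ 5 (mod 9), but 5³ = 125 ≡ 8 (mod 9), not 1.

(⟸) This fails: take s = 1. Then 1³ = 1 ≡ 1 (mod 9), yet 1 ≡ 1 (mod 9), not 5.

(⇒) fails and (⇐) fails.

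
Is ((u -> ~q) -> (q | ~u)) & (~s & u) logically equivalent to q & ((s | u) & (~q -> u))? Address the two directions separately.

Not equivalent: only (⇒) holds.

(⇒) Assume the antecedent. If u is true, the antecedent forces (u = T, q = T, s = F), and q & ((s | u) & (~q -> u)) holds there. If u is false, the antecedent cannot hold. Either way q & ((s | u) & (~q -> u)) holds.

(⇐) This fails. Under u = F, q = T, s = T, the left side is false but the right side is true.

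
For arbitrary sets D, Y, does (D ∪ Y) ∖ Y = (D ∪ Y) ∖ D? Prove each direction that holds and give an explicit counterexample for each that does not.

(⊆) fails and (⊇) fails.

(⟹) This inclusion fails. Take D = {1}, Y = ∅; then 1 ∈ (D ∪ Y) ∖ Y but 1 ∉ (D ∪ Y) ∖ D.

(⟸) This inclusion fails. Take D = ∅, Y = {1}; then 1 ∈ (D ∪ Y) ∖ D but 1 ∉ (D ∪ Y) ∖ Y.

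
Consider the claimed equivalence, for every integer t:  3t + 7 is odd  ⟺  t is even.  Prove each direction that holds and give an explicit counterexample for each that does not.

(⟹) Suppose 3t + 7 is odd. Since 3 is odd, 3t and t have the same parity, so 3t + 7 ≡ t + 7 (mod 2). As 7 is odd, 3t + 7 is odd exactly when t is even. Thus t is even.

(⟸) Conversely, suppose t is even; write t = 2j. Then 3t + 7 = 3·(2j) + 7 = 2·3j + 7, which is odd.

Equivalent; both directions hold.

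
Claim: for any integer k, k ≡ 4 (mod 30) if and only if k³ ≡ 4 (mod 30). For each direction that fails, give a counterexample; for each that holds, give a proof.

Forward direction. Suppose k ≡ 4 (mod 30). Write k = 30j + 4. Then (30j + 4)³ = 27000j³ + 10800j² + 1440j + 64 = 30(900j³ + 360j² + 48j + 2) + 4, so k³ ≡ 4 (mod 30).

Converse. Suppose k³ ≡ 4 (mod 30). The only residue r in {0, …, 29} with r³ ≡ 4 (mod 30) is r = 4, so k ≡ 4 (mod 30).

Both implications hold.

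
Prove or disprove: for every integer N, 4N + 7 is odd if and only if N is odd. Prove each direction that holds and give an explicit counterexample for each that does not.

Only the reverse direction holds.

(→) This fails: take N = 0. Then 4N + 7 = 7, which is odd, yet N = 0 is even, not odd.

(←) Suppose N is odd. Since 4 is even, 4N is even for every N, so 4N + 7 has the same parity as 7, which is odd. Hence 4N + 7 is odd.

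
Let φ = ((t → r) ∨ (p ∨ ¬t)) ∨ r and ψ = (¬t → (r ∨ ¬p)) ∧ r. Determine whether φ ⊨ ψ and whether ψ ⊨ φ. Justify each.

Forward direction. This fails. Under p = F, r = F, t = F, the left side is true but the right side is false.

Converse. Assume the antecedent. If p is true, ((t → r) ∨ (p ∨ ¬t)) ∨ r reduces to true regardless of the other variables. If p is false, the antecedent forces (p = F, r = T, t = F) or (p = F, r = T, t = T), and ((t → r) ∨ (p ∨ ¬t)) ∨ r holds there. Either way ((t → r) ∨ (p ∨ ¬t)) ∨ r holds.

The forward direction fails; the converse holds.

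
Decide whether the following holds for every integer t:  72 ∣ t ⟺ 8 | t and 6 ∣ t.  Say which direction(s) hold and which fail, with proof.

(⇒) holds; (⇐) fails.

(←) This fails: take t = 24. Both 8 ∣ 24 and 6 ∣ 24, yet 24 is not a multiple of 72 (since 24 = 0·72 + 24), so 72 ∤ 24.

(→) If 72 ∣ t, write t = 72q. Since 72 = 9·8, t = 8·(9q), so 8 ∣ t; and since 72 = 12·6, t = 6·(12q), so 6 ∣ t.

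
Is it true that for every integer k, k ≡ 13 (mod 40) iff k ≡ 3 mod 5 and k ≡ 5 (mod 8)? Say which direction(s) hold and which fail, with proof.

Both directions hold; the statement is true.

[⇒] Suppose k ≡ 13 (mod 40); write k = 40j + 13. Since 5 ∣ 40, reducing mod 5 gives k ≡ 13 ≡ 3 (mod 5); since 8 ∣ 40, reducing mod 8 gives k ≡ 13 ≡ 5 (mod 8).

[⇐] Conversely, if k ≡ 3 (mod 5) and k ≡ 5 (mod 8), then by the Chinese remainder theorem k ≡ 13 (mod 40). This is exactly k ≡ 13 (mod 40).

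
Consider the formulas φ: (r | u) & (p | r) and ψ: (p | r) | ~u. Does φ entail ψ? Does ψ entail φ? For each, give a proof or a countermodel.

Only the forward implication holds.

(⇒) Assume the antecedent. If r is true, (p | r) | ~u reduces to true regardless of the other variables. If r is false, the antecedent forces (r = F, p = T, u = T), and (p | r) | ~u holds there. Either way (p | r) | ~u holds.

(⇐) This fails. Under r = F, p = F, u = F, the left side is false but the right side is true.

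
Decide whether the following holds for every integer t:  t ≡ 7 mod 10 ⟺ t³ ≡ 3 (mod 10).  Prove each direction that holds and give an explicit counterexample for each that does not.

(⇐) Suppose t³ ≡ 3 (mod 10). The only residue r in {0, …, 9} with r³ ≡ 3 (mod 10) is r = 7, so t ≡ 7 (mod 10).

(⇒) Suppose t ≡ 7 mod 10. Write t = 10j + 7. Then (10j + 7)³ = 1000j³ + 2100j² + 1470j + 343 = 10(100j³ + 210j² + 147j + 34) + 3, so t³ ≡ 3 (mod 10).

Equivalent; both directions hold.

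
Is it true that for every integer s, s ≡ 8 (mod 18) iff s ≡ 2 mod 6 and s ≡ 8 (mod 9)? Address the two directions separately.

(←) If s ≡ 2 (mod 6) and s ≡ 8 (mod 9), then by the Chinese remainder theorem s ≡ 8 (mod 18). This is exactly s ≡ 8 (mod 18).

(→) Suppose s ≡ 8 (mod 18); write s = 18j + 8. Since 6 ∣ 18, reducing mod 6 gives s ≡ 8 ≡ 2 (mod 6); since 9 ∣ 18, reducing mod 9 gives s ≡ 8 (mod 9).

Both directions hold; the statement is true.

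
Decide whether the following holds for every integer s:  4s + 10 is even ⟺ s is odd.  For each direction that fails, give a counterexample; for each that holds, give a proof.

(⇒) fails; (⇐) holds.

(⟹) This fails: take s = 4. Then 4s + 10 = 26, which is even, yet s = 4 is even, not odd.

(⟸) Suppose s is odd. Since 4 is even, 4s is even for every s, so 4s + 10 has the same parity as 10, which is even. Hence 4s + 10 is even.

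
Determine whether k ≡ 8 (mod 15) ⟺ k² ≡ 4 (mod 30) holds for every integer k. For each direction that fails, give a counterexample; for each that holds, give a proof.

Neither direction holds.

[⇒] This fails: take k = 23. Then 23 ≡ 8 (mod 15), but 23² = 529 ≡ 19 (mod 30), not 4.

[⇐] This fails: take k = 2. Then 2² = 4 ≡ 4 (mod 30), yet 2 ≡ 2 (mod 15), not 8.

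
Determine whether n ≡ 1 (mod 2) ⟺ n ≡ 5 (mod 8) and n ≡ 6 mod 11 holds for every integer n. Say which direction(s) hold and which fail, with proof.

(⟹) This fails: n = 1 gives 1 ≡ 1 (mod 2) but 1 ≡ 1 (mod 8), so the conjunction on the right does not hold.

(⟸) Conversely, if n ≡ 5 (mod 8) and n ≡ 6 (mod 11), then by the Chinese remainder theorem n ≡ 61 (mod 88). Since 61 ≡ 1 (mod 2) and 2 ∣ 88, we get n ≡ 1 (mod 2).

The forward direction fails; the converse holds.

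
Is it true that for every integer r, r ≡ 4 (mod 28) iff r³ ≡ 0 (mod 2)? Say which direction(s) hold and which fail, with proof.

The forward direction holds; the converse fails.

(→) Suppose r ≡ 4 (mod 28). Then r³ ≡ 4³ = 64 (mod 28), and since 2 ∣ 28, also r³ ≡ 0 (mod 2).

(←) This fails: take r = 0. Then 0³ = 0 ≡ 0 (mod 2), yet 0 ≡ 0 (mod 28), not 4.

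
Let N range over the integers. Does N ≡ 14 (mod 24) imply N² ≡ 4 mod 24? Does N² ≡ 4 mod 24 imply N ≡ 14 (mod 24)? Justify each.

(⇒) holds; (⇐) fails.

[⇒] Suppose N ≡ 14 (mod 24). Write N = 24j + 14. Then (24j + 14)² = 576j² + 672j + 196 = 24(24j² + 28j + 8) + 4, so N² ≡ 4 (mod 24).

[⇐] This fails: take N = 2. Then 2² = 4 ≡ 4 (mod 24), yet 2 ≡ 2 (mod 24), not 14.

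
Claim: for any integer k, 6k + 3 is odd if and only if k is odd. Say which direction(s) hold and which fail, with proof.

Forward direction. This fails: take k = 0. Then 6k + 3 = 3, which is odd, yet k = 0 is even, not odd.

Converse. Suppose k is odd. Since 6 is even, 6k is even for every k, so 6k + 3 has the same parity as 3, which is odd. Hence 6k + 3 is odd.

Not equivalent: only (⇐) holds.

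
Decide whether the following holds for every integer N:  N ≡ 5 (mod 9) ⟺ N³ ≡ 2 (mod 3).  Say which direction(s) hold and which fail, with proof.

The forward direction holds; the converse fails.

(⟹) Suppose N ≡ 5 (mod 9). Then N³ ≡ 5³ = 125 (mod 9), and since 3 ∣ 9, also N³ ≡ 2 (mod 3).

(⟸) This fails: take N = 2. Then 2³ = 8 ≡ 2 (mod 3), yet 2 ≡ 2 (mod 9), not 5.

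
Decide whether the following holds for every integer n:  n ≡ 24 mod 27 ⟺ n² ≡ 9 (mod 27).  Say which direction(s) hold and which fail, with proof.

(⇒) holds; (⇐) fails.

[⇒] Suppose n ≡ 24 mod 27. Write n = 27j + 24. Then (27j + 24)² = 729j² + 1296j + 576 = 27(27j² + 48j + 21) + 9, so n² ≡ 9 (mod 27).

[⇐] This fails: take n = 3. Then 3² = 9 ≡ 9 (mod 27), yet 3 ≡ 3 (mod 27), not 24.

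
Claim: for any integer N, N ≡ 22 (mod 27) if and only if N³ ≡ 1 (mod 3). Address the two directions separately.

The forward direction holds; the converse fails.

(→) Suppose N ≡ 22 (mod 27). Then N³ ≡ 22³ = 10648 (mod 27), and since 3 ∣ 27, also N³ ≡ 1 (mod 3).

(←) This fails: take N = 1. Then 1³ = 1 ≡ 1 (mod 3), yet 1 ≡ 1 (mod 27), not 22.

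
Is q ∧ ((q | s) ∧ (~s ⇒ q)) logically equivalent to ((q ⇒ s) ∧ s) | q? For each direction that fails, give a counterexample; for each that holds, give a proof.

Only the forward implication holds.

Forward direction. Assume the antecedent. If q is true, ((q ⇒ s) ∧ s) | q reduces to true regardless of the other variables. If q is false, the antecedent cannot hold. Either way ((q ⇒ s) ∧ s) | q holds.

Converse. This fails. Under q = F, s = T, the left side is false but the right side is true.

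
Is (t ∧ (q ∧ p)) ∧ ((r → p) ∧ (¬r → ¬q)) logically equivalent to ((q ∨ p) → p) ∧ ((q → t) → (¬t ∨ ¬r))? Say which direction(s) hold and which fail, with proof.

(⇒) This fails. Under q = T, t = T, p = T, r = T, the left side is true but the right side is false.

(⇐) This fails. Under q = F, t = F, p = F, r = F, the left side is false but the right side is true.

Neither direction holds.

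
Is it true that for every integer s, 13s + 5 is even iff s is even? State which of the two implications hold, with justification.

(⇒) This fails: s = 7 gives 13s + 5 = 96, which is even, but 7 is odd, not even.

(⇐) This also fails: s = 2 is even, but 13s + 5 = 31 is odd, not even.

Both directions fail.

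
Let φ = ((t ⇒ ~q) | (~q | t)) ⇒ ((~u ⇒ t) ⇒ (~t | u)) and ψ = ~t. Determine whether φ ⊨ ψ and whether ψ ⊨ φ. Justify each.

The forward direction fails; the converse holds.

Forward direction. This fails. Under u = T, q = F, t = T, the left side is true but the right side is false.

Converse. Assume the antecedent. If u is true, the consequent reduces to true regardless of the other variables. If u is false, the antecedent forces (u = F, q = F, t = F) or (u = F, q = T, t = F), and the consequent holds there. Either way the consequent holds.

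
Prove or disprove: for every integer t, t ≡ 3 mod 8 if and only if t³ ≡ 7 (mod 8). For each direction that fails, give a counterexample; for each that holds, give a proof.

(⇒) fails and (⇐) fails.

Forward direction. This fails: take t = 3. Then 3 ≡ 3 (mod 8), but 3³ = 27 ≡ 3 (mod 8), not 7.

Converse. This fails: take t = 7. Then 7³ = 343 ≡ 7 (mod 8), yet 7 ≡ 7 (mod 8), not 3.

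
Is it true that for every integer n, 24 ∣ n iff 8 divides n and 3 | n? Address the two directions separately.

[⇒] If 24 ∣ n, write n = 24q. Since 24 = 3·8, n = 8·(3q), so 8 ∣ n; and since 24 = 8·3, n = 3·(8q), so 3 ∣ n.

[⇐] Suppose 8 ∣ n and 3 ∣ n. Any common multiple of 8 and 3 is a multiple of their lcm; here gcd(8, 3) = 1, so lcm(8, 3) = 8·3 = 24, so 24 ∣ n.

The biconditional holds.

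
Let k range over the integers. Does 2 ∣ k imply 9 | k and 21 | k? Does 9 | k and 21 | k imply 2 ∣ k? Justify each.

(⟹) This fails: take k = 2. Certainly 2 ∣ 2, but 9 ∤ 2.

(⟸) This fails: take k = 63. Both 9 ∣ 63 and 21 ∣ 63, yet 63 is not a multiple of 2 (since 63 = 31·2 + 1), so 2 ∤ 63.

Neither direction holds.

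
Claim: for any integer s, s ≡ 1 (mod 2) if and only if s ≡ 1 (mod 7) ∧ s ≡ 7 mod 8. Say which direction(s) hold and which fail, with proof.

Not equivalent: only (⇐) holds.

Converse. If s ≡ 1 (mod 7) and s ≡ 7 (mod 8), then by the Chinese remainder theorem s ≡ 15 (mod 56). Since 15 ≡ 1 (mod 2) and 2 ∣ 56, we get s ≡ 1 (mod 2).

Forward direction. This fails: s = 1 gives 1 ≡ 1 (mod 2) but 1 ≡ 1 (mod 8), so the conjunction on the right does not hold.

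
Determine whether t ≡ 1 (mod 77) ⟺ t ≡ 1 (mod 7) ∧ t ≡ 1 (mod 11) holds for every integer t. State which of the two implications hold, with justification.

[⇒] Suppose t ≡ 1 (mod 77); write t = 77j + 1. Since 7 ∣ 77, reducing mod 7 gives t ≡ 1 (mod 7); since 11 ∣ 77, reducing mod 11 gives t ≡ 1 (mod 11).

[⇐] Conversely, if t ≡ 1 (mod 7) and t ≡ 1 (mod 11), then by the Chinese remainder theorem t ≡ 1 (mod 77). This is exactly t ≡ 1 (mod 77).

Both directions hold.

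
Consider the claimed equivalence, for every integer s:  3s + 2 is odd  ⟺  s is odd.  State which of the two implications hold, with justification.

The biconditional holds.

(⇒) Suppose 3s + 2 is odd. Since 3 is odd, 3s and s have the same parity, so 3s + 2 ≡ s + 2 (mod 2). As 2 is even, 3s + 2 is odd exactly when s is odd. Thus s is odd.

(⇐) Conversely, suppose s is odd; write s = 2j + 1. Then 3s + 2 = 3·(2j + 1) + 2 = 2·3j + 5, which is odd.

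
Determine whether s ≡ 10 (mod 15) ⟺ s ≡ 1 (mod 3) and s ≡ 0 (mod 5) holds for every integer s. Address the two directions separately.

[⇒] Suppose s ≡ 10 (mod 15); write s = 15j + 10. Since 3 ∣ 15, reducing mod 3 gives s ≡ 10 ≡ 1 (mod 3); since 5 ∣ 15, reducing mod 5 gives s ≡ 10 ≡ 0 (mod 5).

[⇐] Conversely, if s ≡ 1 (mod 3) and s ≡ 0 (mod 5), then by the Chinese remainder theorem s ≡ 10 (mod 15). This is exactly s ≡ 10 (mod 15).

Both directions hold.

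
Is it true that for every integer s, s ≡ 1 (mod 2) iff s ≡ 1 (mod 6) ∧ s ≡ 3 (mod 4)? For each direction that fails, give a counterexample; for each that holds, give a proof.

(⟹) This fails: s = 1 gives 1 ≡ 1 (mod 2) but 1 ≡ 1 (mod 4), so the conjunction on the right does not hold.

(⟸) Conversely, if s ≡ 1 (mod 6) and s ≡ 3 (mod 4), then by the Chinese remainder theorem s ≡ 7 (mod 12). Since 7 ≡ 1 (mod 2) and 2 ∣ 12, we get s ≡ 1 (mod 2).

(⇒) fails; (⇐) holds.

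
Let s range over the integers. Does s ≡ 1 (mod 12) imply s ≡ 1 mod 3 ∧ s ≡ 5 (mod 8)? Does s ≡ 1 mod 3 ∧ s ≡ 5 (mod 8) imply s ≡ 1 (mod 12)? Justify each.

Only the converse holds.

(→) This fails: s = 1 gives 1 ≡ 1 (mod 12) but 1 ≡ 1 (mod 8), so the conjunction on the right does not hold.

(←) Conversely, if s ≡ 1 (mod 3) and s ≡ 5 (mod 8), then by the Chinese remainder theorem s ≡ 13 (mod 24). Since 13 ≡ 1 (mod 12) and 12 ∣ 24, we get s ≡ 1 (mod 12).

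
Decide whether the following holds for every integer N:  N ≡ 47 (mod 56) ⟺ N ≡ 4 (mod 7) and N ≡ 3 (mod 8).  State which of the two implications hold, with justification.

Neither direction holds.

(⟹) This fails: N = 47 gives 47 ≡ 47 (mod 56) but 47 ≡ 5 (mod 7), so the conjunction on the right does not hold.

(⟸) This fails: N = 11 satisfies both congruences on the right (11 ≡ 4 mod 7 and 11 ≡ 3 mod 8) yet 11 ≡ 11 (mod 56), not 47.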